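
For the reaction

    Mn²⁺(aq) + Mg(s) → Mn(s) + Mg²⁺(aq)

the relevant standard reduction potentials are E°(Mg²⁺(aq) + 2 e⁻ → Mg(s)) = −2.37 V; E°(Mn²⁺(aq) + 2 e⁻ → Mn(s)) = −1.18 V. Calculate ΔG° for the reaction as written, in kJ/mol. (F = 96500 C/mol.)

In the reaction as written Mn²⁺(aq) is reduced, so the Mn²⁺/Mn couple is the cathode and Mg²⁺/Mg is the anode.
E°cell = −1.18 − (−2.37) = +1.19 V; balancing electrons gives n = 2.
ΔG° = −nFE°cell = −(2)(96500)(+1.19) J/mol = −230 kJ/mol.

−230 kJ/mol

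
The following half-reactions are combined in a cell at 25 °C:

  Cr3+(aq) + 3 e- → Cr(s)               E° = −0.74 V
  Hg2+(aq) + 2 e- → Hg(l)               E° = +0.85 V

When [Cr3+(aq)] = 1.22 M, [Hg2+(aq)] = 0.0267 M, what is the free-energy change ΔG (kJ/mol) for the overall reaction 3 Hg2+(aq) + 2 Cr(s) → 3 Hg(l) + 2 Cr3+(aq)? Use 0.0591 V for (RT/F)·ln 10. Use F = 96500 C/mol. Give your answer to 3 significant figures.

−893 kJ/mol

The standard cell potential is +0.85 − (−0.74) = +1.59 V, with n = 6 electrons in the balanced equation.
The reaction quotient is [Cr3+(aq)]^2 / [Hg2+(aq)]^3 = 7.82×10^4; by Nernst, E = +1.59 − (0.0591/6)(4.893) = +1.5418 V.
Finally ΔG = −nFE = −(6)(96500 C/mol)(+1.5418 V) = −893 kJ/mol.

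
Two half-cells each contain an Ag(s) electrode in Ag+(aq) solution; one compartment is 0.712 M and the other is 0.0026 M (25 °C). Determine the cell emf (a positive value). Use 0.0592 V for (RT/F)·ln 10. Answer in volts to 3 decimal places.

0.144 V

For a concentration cell E°cell = 0, since both electrodes use the same couple.
The compartment with the higher Ag+(aq) concentration (0.712 M) acts as the cathode; ions are reduced there and produced at the dilute (0.0026 M) anode.
With n = 1, Ecell = −(0.0592/1)·log([dilute]/[conc]) = −(0.0592/1)·log(0.0026/0.712) = +0.144 V.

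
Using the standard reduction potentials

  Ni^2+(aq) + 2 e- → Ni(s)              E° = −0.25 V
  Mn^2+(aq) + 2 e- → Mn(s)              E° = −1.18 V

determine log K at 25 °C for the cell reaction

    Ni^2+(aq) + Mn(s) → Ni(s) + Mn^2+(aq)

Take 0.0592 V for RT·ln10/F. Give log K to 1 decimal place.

The Ni²⁺/Ni couple is reduced (cathode); E°cell = −0.25 − (−1.18) = +0.93 V with n = 2.
At equilibrium E = 0, so log K = nE°cell / 0.0592 = (2)(+0.93) / 0.0592 = 31.4.

log K = 31.4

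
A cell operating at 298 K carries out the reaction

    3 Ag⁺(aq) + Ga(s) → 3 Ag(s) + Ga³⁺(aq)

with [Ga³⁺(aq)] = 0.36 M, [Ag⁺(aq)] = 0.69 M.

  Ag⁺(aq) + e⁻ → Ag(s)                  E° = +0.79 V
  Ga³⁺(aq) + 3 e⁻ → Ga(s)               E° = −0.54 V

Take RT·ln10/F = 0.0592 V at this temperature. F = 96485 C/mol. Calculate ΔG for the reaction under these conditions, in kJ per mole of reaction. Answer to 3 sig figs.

−385 kJ/mol

With Ag⁺/Ag reduced at the cathode, E°cell = +0.79 − (−0.54) = +1.33 V and n = 3.
The reaction quotient is [Ga³⁺(aq)] / [Ag⁺(aq)]^3 = 1.1; by Nernst, E = +1.33 − (0.0592/3)(0.040) = +1.3292 V.
Finally ΔG = −nFE = −(3)(96485 C/mol)(+1.3292 V) = −385 kJ/mol.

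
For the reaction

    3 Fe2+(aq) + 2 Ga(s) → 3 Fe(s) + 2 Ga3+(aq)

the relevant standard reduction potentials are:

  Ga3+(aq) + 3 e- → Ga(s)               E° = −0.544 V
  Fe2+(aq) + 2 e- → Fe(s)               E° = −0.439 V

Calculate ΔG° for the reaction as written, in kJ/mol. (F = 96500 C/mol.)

−60.8 kJ/mol

In the reaction as written Fe2+(aq) is reduced, so the Fe²⁺/Fe couple is the cathode and Ga³⁺/Ga is the anode.
E°cell = −0.439 − (−0.544) = +0.105 V; balancing electrons gives n = 6.
ΔG° = −nFE°cell = −(6)(96500)(+0.105) J/mol = −60.8 kJ/mol.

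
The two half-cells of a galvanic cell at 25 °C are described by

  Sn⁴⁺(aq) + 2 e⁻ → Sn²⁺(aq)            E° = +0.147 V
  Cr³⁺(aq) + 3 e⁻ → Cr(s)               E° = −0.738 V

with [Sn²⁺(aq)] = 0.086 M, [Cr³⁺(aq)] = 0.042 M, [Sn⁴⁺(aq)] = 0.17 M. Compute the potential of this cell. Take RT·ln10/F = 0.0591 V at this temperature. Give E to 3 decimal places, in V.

Since E°(Sn⁴⁺/Sn²⁺) > E°(Cr³⁺/Cr), Sn⁴⁺/Sn²⁺ serves as the cathode.
E°cell = E°cat − E°an = +0.147 − (−0.738) = +0.885 V; n = 6.
For the overall reaction 3 Sn⁴⁺(aq) + 2 Cr(s) → 3 Sn²⁺(aq) + 2 Cr³⁺(aq), Q = ([Sn²⁺(aq)]^3·[Cr³⁺(aq)]^2) / [Sn⁴⁺(aq)]^3 = 0.000228, giving log Q = −3.641.
By the Nernst equation, E = +0.885 − (0.0591/6)·(−3.641) = +0.921 V.

+0.921 V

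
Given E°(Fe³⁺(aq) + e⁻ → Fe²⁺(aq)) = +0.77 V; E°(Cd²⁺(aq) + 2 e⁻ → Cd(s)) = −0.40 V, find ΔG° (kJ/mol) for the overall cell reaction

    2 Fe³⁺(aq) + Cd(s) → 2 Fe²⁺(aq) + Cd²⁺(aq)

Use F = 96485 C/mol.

In the reaction as written Fe³⁺(aq) is reduced, so the Fe³⁺/Fe²⁺ couple is the cathode and Cd²⁺/Cd is the anode.
E°cell = +0.77 − (−0.40) = +1.17 V; balancing electrons gives n = 2.
ΔG° = −nFE°cell = −(2)(96485)(+1.17) J/mol = −226 kJ/mol.

−226 kJ/mol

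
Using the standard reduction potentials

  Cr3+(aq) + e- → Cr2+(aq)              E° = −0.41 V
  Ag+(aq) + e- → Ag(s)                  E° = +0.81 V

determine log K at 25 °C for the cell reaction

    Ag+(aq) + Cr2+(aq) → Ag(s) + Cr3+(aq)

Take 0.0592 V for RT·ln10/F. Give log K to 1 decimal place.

The Ag⁺/Ag couple is reduced (cathode); E°cell = +0.81 − (−0.41) = +1.22 V with n = 1.
At equilibrium E = 0, so log K = nE°cell / 0.0592 = (1)(+1.22) / 0.0592 = 20.6.

log K = 20.6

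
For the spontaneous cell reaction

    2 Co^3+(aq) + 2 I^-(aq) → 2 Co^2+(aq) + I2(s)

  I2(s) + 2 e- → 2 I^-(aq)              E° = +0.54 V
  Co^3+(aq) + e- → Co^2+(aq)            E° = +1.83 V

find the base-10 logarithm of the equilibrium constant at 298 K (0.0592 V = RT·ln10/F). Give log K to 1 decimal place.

The Co³⁺/Co²⁺ couple is reduced (cathode); E°cell = +1.83 − (+0.54) = +1.29 V with n = 2.
At equilibrium E = 0, so log K = nE°cell / 0.0592 = (2)(+1.29) / 0.0592 = 43.6.

log K = 43.6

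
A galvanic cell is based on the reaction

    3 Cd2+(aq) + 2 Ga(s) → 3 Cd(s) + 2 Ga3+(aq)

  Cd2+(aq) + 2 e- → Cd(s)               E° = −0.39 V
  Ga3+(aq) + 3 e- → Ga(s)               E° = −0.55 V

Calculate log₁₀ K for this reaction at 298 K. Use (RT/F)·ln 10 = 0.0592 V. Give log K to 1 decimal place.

log K = 16.2

The Cd²⁺/Cd couple is reduced (cathode); E°cell = −0.39 − (−0.55) = +0.16 V with n = 6.
At equilibrium E = 0, so log K = nE°cell / 0.0592 = (6)(+0.16) / 0.0592 = 16.2.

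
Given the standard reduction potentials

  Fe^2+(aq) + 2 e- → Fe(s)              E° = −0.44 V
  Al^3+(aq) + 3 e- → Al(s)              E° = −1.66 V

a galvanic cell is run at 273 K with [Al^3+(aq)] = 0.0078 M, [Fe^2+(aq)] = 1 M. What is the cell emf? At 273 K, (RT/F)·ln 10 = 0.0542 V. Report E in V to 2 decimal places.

+1.26 V

The Fe²⁺/Fe couple has the more positive E°, so it is the cathode; Al³⁺/Al is the anode.
E°cell = −0.44 − (−1.66) = +1.22 V, with n = 6 electrons transferred.
The balanced reaction is 3 Fe^2+(aq) + 2 Al(s) → 3 Fe(s) + 2 Al^3+(aq), so Q = [Al^3+(aq)]^2 / [Fe^2+(aq)]^3 = 6.08×10^−5 and log Q = −4.216.
Applying E = E° − (RT ln10/nF)·log Q gives +1.22 − (0.0542/6)(−4.216) = +1.26 V.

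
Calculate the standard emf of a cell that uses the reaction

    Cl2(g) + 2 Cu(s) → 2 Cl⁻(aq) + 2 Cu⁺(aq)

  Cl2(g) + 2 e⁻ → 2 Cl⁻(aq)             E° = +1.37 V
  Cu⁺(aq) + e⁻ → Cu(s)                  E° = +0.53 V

+0.84 V

In the reaction as written, Cl2(g) is reduced (cathode) and Cu⁺(aq) is produced by oxidation at the anode.
E°cell = E°(cathode) − E°(anode) = +1.37 − (+0.53) = +0.84 V.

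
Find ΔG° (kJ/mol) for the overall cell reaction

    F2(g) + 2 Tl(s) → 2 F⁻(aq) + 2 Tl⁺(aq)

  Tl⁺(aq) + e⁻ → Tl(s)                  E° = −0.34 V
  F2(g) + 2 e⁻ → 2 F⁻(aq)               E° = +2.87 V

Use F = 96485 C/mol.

−619 kJ/mol

In the reaction as written F2(g) is reduced, so the F₂/F⁻ couple is the cathode and Tl⁺/Tl is the anode.
E°cell = +2.87 − (−0.34) = +3.21 V; balancing electrons gives n = 2.
ΔG° = −nFE°cell = −(2)(96485)(+3.21) J/mol = −619 kJ/mol.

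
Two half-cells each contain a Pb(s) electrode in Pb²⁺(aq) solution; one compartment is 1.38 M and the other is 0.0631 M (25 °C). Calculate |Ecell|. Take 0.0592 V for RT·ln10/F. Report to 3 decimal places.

For a concentration cell E°cell = 0, since both electrodes use the same couple.
The compartment with the higher Pb²⁺(aq) concentration (1.38 M) acts as the cathode; ions are reduced there and produced at the dilute (0.0631 M) anode.
With n = 2, Ecell = −(0.0592/2)·log([dilute]/[conc]) = −(0.0592/2)·log(0.0631/1.38) = +0.040 V.

0.040 V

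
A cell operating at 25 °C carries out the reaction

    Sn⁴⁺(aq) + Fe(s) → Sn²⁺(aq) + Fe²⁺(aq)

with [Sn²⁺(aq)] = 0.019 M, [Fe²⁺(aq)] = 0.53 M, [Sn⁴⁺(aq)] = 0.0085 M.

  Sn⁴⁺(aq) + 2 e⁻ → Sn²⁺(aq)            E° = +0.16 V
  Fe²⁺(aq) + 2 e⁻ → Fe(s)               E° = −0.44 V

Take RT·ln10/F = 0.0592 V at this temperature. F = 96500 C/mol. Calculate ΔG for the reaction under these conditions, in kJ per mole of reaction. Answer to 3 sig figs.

E°cell = +0.16 − (−0.44) = +0.60 V; the balanced reaction transfers n = 2 electrons.
Q = ([Sn²⁺(aq)]·[Fe²⁺(aq)]) / [Sn⁴⁺(aq)] = 1.18, so log Q = 0.074 and E = +0.60 − (0.0592/2)(0.074) = +0.5978 V.
Finally ΔG = −nFE = −(2)(96500 C/mol)(+0.5978 V) = −115 kJ/mol.

−115 kJ/mol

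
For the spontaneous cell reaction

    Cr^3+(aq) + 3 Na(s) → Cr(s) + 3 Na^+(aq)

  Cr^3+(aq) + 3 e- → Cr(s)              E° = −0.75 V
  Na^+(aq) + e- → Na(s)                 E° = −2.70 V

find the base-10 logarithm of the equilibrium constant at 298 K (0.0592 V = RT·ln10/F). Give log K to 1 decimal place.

log K = 98.8

The Cr³⁺/Cr couple is reduced (cathode); E°cell = −0.75 − (−2.70) = +1.95 V with n = 3.
At equilibrium E = 0, so log K = nE°cell / 0.0592 = (3)(+1.95) / 0.0592 = 98.8.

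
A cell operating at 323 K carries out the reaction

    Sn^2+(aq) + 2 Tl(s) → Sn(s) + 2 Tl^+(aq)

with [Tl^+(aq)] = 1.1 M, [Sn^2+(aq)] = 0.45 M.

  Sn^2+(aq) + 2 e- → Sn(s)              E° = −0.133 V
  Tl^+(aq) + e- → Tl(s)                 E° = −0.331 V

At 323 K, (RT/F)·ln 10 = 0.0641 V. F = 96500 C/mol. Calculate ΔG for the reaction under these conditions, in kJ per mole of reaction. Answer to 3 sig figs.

−35.6 kJ/mol

With Sn²⁺/Sn reduced at the cathode, E°cell = −0.133 − (−0.331) = +0.198 V and n = 2.
The reaction quotient is [Tl^+(aq)]^2 / [Sn^2+(aq)] = 2.69; by Nernst, E = +0.198 − (0.0641/2)(0.430) = +0.1842 V.
ΔG = −nFE = −(2)(96500)(+0.1842) J/mol = −35.6 kJ/mol.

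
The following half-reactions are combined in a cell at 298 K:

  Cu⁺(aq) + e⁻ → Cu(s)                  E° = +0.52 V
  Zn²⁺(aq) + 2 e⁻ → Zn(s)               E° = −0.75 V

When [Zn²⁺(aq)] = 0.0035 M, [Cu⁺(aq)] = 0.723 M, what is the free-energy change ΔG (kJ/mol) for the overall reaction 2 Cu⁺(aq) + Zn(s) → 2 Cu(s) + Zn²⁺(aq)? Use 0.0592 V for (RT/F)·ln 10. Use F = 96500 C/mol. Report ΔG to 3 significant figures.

−258 kJ/mol

The standard cell potential is +0.52 − (−0.75) = +1.27 V, with n = 2 electrons in the balanced equation.
Q = [Zn²⁺(aq)] / [Cu⁺(aq)]^2 = 0.0067, so log Q = −2.174 and E = +1.27 − (0.0592/2)(−2.174) = +1.3344 V.
ΔG = −nFE = −(2)(96500)(+1.3344) J/mol = −258 kJ/mol.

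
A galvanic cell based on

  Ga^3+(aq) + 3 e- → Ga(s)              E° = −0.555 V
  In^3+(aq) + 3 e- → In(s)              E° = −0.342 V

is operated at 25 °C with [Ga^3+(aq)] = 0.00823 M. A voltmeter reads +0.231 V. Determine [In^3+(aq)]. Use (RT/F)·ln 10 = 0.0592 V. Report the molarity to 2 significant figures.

0.067 M

With In³⁺/In at the cathode and Ga³⁺/Ga at the anode, E°cell = −0.342 − (−0.555) = +0.213 V (n = 3).
From the Nernst equation, log Q = n(E° − E)/0.0592 = 3·(+0.213 − (+0.231))/0.0592 = −0.912.
For In^3+(aq) + Ga(s) → In(s) + Ga^3+(aq), the reaction quotient is Q = [Ga^3+(aq)] / [In^3+(aq)].
Solving for the unknown gives log [In^3+(aq)] = −1.173, so [In^3+(aq)] ≈ 0.067 M.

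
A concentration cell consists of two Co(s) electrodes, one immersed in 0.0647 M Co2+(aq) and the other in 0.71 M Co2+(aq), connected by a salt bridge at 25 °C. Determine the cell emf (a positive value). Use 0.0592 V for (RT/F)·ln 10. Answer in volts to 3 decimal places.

0.031 V

For a concentration cell E°cell = 0, since both electrodes use the same couple.
The compartment with the higher Co2+(aq) concentration (0.71 M) acts as the cathode; ions are reduced there and produced at the dilute (0.0647 M) anode.
With n = 2, Ecell = −(0.0592/2)·log([dilute]/[conc]) = −(0.0592/2)·log(0.0647/0.71) = +0.031 V.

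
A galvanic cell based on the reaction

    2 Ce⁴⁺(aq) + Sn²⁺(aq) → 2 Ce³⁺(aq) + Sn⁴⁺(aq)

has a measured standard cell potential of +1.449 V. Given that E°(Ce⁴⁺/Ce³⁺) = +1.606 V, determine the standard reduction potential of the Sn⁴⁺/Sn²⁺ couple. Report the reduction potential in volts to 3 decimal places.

In the reaction as written the Ce⁴⁺/Ce³⁺ couple is reduced (cathode) and Sn⁴⁺/Sn²⁺ is oxidized (anode), so E°cell = E°(Ce⁴⁺/Ce³⁺) − E°(Sn⁴⁺/Sn²⁺).
E°(Sn⁴⁺/Sn²⁺) = E°(cathode) − E°cell = +1.606 − (+1.449) = +0.157 V.

+0.157 V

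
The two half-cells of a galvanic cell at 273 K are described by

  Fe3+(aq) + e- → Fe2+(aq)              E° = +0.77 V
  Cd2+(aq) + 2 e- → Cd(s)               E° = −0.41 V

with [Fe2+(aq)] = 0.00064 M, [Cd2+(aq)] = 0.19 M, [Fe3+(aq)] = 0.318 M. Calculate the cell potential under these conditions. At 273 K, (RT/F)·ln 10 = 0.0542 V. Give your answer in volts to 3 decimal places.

+1.346 V

The Fe³⁺/Fe²⁺ couple has the more positive E°, so it is the cathode; Cd²⁺/Cd is the anode.
E°cell = E°cat − E°an = +0.77 − (−0.41) = +1.18 V; n = 2.
Balancing gives 2 Fe3+(aq) + Cd(s) → 2 Fe2+(aq) + Cd2+(aq); hence Q = ([Fe2+(aq)]^2·[Cd2+(aq)]) / [Fe3+(aq)]^2 = 7.7×10^−7 (log Q = −6.114).
E = E° − (0.0542/n)·log Q = +1.18 − (0.0542/2)(−6.114) = +1.346 V.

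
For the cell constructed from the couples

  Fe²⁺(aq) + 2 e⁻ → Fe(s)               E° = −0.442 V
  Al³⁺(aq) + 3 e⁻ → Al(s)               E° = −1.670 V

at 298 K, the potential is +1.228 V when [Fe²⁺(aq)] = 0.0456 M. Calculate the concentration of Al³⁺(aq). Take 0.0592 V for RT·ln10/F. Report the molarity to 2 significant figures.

0.0097 M

Fe²⁺/Fe is the cathode (higher E°); E°cell = −0.442 − (−1.670) = +1.228 V with n = 6.
Rearranging E = E° − (0.0592/n)·log Q gives log Q = 6(+1.228 − (+1.228))/0.0592 = 0.000.
The balanced reaction is 3 Fe²⁺(aq) + 2 Al(s) → 3 Fe(s) + 2 Al³⁺(aq), so Q = [Al³⁺(aq)]^2 / [Fe²⁺(aq)]^3.
Substituting the known concentrations and solving, log [Al³⁺(aq)] = −2.012 and [Al³⁺(aq)] = 0.0097 M.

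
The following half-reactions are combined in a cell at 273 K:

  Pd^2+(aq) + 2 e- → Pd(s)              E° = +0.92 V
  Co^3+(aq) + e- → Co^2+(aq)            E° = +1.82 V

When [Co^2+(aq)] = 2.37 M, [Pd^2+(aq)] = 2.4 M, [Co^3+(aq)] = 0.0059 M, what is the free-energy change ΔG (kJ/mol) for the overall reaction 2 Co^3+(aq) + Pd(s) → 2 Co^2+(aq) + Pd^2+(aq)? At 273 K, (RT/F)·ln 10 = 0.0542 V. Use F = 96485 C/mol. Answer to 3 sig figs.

−144 kJ/mol

The standard cell potential is +1.82 − (+0.92) = +0.90 V, with n = 2 electrons in the balanced equation.
Q = ([Co^2+(aq)]^2·[Pd^2+(aq)]) / [Co^3+(aq)]^2 = 3.87×10^5, so log Q = 5.588 and E = +0.90 − (0.0542/2)(5.588) = +0.7486 V.
Then ΔG = −nFE = −2 × 96485 × +0.7486 J/mol = −144 kJ/mol.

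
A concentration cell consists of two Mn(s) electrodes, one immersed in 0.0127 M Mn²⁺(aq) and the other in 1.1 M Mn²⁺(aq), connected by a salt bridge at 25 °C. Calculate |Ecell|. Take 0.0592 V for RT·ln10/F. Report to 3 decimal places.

For a concentration cell E°cell = 0, since both electrodes use the same couple.
The compartment with the higher Mn²⁺(aq) concentration (1.1 M) acts as the cathode; ions are reduced there and produced at the dilute (0.0127 M) anode.
With n = 2, Ecell = −(0.0592/2)·log([dilute]/[conc]) = −(0.0592/2)·log(0.0127/1.1) = +0.057 V.

0.057 V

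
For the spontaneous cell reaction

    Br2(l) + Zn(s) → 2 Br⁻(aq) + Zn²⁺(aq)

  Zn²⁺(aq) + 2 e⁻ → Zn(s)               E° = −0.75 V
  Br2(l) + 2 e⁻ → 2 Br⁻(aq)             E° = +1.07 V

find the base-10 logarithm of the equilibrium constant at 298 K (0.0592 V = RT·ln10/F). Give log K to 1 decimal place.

The Br₂/Br⁻ couple is reduced (cathode); E°cell = +1.07 − (−0.75) = +1.82 V with n = 2.
At equilibrium E = 0, so log K = nE°cell / 0.0592 = (2)(+1.82) / 0.0592 = 61.5.

log K = 61.5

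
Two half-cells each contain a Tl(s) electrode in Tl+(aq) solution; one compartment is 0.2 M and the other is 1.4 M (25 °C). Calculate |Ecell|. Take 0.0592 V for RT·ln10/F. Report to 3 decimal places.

For a concentration cell E°cell = 0, since both electrodes use the same couple.
The compartment with the higher Tl+(aq) concentration (1.4 M) acts as the cathode; ions are reduced there and produced at the dilute (0.2 M) anode.
With n = 1, Ecell = −(0.0592/1)·log([dilute]/[conc]) = −(0.0592/1)·log(0.2/1.4) = +0.050 V.

0.050 V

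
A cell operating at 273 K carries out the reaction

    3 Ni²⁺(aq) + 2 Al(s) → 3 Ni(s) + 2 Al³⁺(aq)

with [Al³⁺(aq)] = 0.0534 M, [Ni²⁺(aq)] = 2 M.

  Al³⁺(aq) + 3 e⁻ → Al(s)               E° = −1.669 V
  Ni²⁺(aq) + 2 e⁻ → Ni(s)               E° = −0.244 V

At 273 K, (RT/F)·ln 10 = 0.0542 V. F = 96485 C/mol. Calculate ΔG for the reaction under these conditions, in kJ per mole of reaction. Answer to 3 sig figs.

E°cell = −0.244 − (−1.669) = +1.425 V; the balanced reaction transfers n = 6 electrons.
The reaction quotient is [Al³⁺(aq)]^2 / [Ni²⁺(aq)]^3 = 0.000356; by Nernst, E = +1.425 − (0.0542/6)(−3.448) = +1.4561 V.
Finally ΔG = −nFE = −(6)(96485 C/mol)(+1.4561 V) = −843 kJ/mol.

−843 kJ/mol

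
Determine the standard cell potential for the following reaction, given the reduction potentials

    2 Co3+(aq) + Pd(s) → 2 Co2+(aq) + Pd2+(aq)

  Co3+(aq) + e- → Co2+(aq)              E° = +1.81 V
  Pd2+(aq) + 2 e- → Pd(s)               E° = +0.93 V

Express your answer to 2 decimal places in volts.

+0.88 V

Co3+(aq) gains electrons, so the Co³⁺/Co²⁺ couple is the cathode; the Pd²⁺/Pd couple is the anode.
E°cell = E°(cathode) − E°(anode) = +1.81 − (+0.93) = +0.88 V.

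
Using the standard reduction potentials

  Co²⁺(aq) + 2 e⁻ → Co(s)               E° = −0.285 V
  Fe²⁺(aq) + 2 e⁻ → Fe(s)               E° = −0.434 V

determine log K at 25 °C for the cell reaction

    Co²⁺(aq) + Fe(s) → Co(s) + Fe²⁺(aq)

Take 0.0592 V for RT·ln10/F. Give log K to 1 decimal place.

The Co²⁺/Co couple is reduced (cathode); E°cell = −0.285 − (−0.434) = +0.149 V with n = 2.
At equilibrium E = 0, so log K = nE°cell / 0.0592 = (2)(+0.149) / 0.0592 = 5.0.

log K = 5.0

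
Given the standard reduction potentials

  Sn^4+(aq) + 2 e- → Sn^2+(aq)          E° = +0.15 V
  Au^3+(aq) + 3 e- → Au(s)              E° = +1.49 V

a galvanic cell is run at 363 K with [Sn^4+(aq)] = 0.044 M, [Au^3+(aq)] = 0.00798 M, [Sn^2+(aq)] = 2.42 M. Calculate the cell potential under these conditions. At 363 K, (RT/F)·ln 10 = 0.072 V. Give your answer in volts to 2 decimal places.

Since E°(Au³⁺/Au) > E°(Sn⁴⁺/Sn²⁺), Au³⁺/Au serves as the cathode.
E°cell = E°cat − E°an = +1.49 − (+0.15) = +1.34 V; n = 6.
Balancing gives 2 Au^3+(aq) + 3 Sn^2+(aq) → 2 Au(s) + 3 Sn^4+(aq); hence Q = [Sn^4+(aq)]^3 / ([Au^3+(aq)]^2·[Sn^2+(aq)]^3) = 0.0944 (log Q = −1.025).
By the Nernst equation, E = +1.34 − (0.072/6)·(−1.025) = +1.35 V.

+1.35 V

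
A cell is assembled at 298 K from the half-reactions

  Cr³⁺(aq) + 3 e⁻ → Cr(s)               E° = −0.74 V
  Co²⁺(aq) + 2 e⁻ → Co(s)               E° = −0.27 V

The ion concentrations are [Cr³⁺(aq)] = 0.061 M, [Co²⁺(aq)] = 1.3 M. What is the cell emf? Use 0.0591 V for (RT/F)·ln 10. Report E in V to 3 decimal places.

+0.497 V

Co²⁺/Co is reduced (cathode, E° = −0.27 V) and Cr³⁺/Cr is oxidized (anode).
The standard potential is −0.27 − (−0.74) = +0.47 V and the balanced reaction transfers n = 6 electrons.
The balanced reaction is 3 Co²⁺(aq) + 2 Cr(s) → 3 Co(s) + 2 Cr³⁺(aq), so Q = [Cr³⁺(aq)]^2 / [Co²⁺(aq)]^3 = 0.00169 and log Q = −2.771.
By the Nernst equation, E = +0.47 − (0.0591/6)·(−2.771) = +0.497 V.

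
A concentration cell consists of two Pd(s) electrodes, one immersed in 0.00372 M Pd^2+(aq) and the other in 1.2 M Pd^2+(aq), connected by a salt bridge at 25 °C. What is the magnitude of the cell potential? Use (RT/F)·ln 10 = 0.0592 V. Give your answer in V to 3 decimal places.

For a concentration cell E°cell = 0, since both electrodes use the same couple.
The compartment with the higher Pd^2+(aq) concentration (1.2 M) acts as the cathode; ions are reduced there and produced at the dilute (0.00372 M) anode.
With n = 2, Ecell = −(0.0592/2)·log([dilute]/[conc]) = −(0.0592/2)·log(0.00372/1.2) = +0.074 V.

0.074 V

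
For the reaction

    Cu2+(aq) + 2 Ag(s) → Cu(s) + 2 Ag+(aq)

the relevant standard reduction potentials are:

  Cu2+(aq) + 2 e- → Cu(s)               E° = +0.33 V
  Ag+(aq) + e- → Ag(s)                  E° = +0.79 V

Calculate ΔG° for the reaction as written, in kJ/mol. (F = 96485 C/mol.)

+88.8 kJ/mol

In the reaction as written Cu2+(aq) is reduced, so the Cu²⁺/Cu couple is the cathode and Ag⁺/Ag is the anode.
E°cell = +0.33 − (+0.79) = −0.46 V; balancing electrons gives n = 2.
ΔG° = −nFE°cell = −(2)(96485)(−0.46) J/mol = +88.8 kJ/mol.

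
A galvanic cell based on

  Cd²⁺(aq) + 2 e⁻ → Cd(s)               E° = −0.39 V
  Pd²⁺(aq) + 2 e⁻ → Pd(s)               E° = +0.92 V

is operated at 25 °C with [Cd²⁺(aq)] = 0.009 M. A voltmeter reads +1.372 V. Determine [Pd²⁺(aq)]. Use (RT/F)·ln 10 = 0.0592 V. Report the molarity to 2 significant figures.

Pd²⁺/Pd is the cathode (higher E°); E°cell = +0.92 − (−0.39) = +1.31 V with n = 2.
Since E = E° − (0.0592/n)·log Q, log Q = n(E° − E)/0.0592 = −2.095.
Balancing electrons gives Pd²⁺(aq) + Cd(s) → Pd(s) + Cd²⁺(aq); thus Q = [Cd²⁺(aq)] / [Pd²⁺(aq)].
Isolating [Pd²⁺(aq)] in Q = 10^{−2.095} yields log [Pd²⁺(aq)] = 0.049, i.e. 1.1 M.

1.1 M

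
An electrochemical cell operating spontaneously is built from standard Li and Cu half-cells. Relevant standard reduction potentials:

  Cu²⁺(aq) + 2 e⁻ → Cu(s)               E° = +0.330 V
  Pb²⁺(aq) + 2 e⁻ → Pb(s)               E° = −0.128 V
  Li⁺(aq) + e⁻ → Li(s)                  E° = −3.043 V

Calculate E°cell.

Of the two couples in this cell, the one with the more positive reduction potential is reduced at the cathode: here that is Cu²⁺/Cu (+0.330 V); Li⁺/Li (−3.043 V) is the anode.
E°cell = E°(cathode) − E°(anode) = +0.330 − (−3.043) = +3.373 V.

+3.373 V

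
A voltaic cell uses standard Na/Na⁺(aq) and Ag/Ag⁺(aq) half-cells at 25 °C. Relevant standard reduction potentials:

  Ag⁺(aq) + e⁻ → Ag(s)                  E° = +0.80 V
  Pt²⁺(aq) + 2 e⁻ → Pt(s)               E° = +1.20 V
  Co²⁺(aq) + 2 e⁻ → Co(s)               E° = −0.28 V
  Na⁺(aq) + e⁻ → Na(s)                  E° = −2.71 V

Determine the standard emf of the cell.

Of the two couples in this cell, the one with the more positive reduction potential is reduced at the cathode: here that is Ag⁺/Ag (+0.80 V); Na⁺/Na (−2.71 V) is the anode.
E°cell = E°(cathode) − E°(anode) = +0.80 − (−2.71) = +3.51 V.

+3.51 V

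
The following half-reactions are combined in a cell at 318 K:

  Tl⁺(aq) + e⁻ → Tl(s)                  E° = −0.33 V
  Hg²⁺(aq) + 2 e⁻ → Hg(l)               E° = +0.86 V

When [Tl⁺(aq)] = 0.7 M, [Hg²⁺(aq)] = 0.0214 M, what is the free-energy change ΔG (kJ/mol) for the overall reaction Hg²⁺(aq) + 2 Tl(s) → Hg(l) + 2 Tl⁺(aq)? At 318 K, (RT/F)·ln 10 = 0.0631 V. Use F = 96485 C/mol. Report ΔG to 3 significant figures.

−221 kJ/mol

The standard cell potential is +0.86 − (−0.33) = +1.19 V, with n = 2 electrons in the balanced equation.
Q = [Tl⁺(aq)]^2 / [Hg²⁺(aq)] = 22.9, so log Q = 1.360 and E = +1.19 − (0.0631/2)(1.360) = +1.1471 V.
ΔG = −nFE = −(2)(96485)(+1.1471) J/mol = −221 kJ/mol.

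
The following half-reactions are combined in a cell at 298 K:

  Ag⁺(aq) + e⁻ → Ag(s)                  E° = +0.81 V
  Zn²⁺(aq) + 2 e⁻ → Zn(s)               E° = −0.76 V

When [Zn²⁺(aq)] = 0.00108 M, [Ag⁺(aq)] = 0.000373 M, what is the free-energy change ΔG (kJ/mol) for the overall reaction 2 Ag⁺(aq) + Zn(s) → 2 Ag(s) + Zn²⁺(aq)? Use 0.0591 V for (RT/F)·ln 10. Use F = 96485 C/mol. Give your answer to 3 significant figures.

The standard cell potential is +0.81 − (−0.76) = +1.57 V, with n = 2 electrons in the balanced equation.
The reaction quotient is [Zn²⁺(aq)] / [Ag⁺(aq)]^2 = 7.76×10^3; by Nernst, E = +1.57 − (0.0591/2)(3.890) = +1.4551 V.
Then ΔG = −nFE = −2 × 96485 × +1.4551 J/mol = −281 kJ/mol.

−281 kJ/mol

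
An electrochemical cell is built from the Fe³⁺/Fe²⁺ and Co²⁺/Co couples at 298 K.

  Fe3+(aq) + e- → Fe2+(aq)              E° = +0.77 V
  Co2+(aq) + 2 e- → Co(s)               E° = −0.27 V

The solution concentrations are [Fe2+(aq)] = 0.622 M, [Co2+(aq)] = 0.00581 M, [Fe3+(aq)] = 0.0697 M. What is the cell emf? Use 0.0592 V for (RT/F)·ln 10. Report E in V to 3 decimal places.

+1.050 V

The Fe³⁺/Fe²⁺ couple has the more positive E°, so it is the cathode; Co²⁺/Co is the anode.
The standard potential is +0.77 − (−0.27) = +1.04 V and the balanced reaction transfers n = 2 electrons.
For the overall reaction 2 Fe3+(aq) + Co(s) → 2 Fe2+(aq) + Co2+(aq), Q = ([Fe2+(aq)]^2·[Co2+(aq)]) / [Fe3+(aq)]^2 = 0.463, giving log Q = −0.335.
E = E° − (0.0592/n)·log Q = +1.04 − (0.0592/2)(−0.335) = +1.050 V.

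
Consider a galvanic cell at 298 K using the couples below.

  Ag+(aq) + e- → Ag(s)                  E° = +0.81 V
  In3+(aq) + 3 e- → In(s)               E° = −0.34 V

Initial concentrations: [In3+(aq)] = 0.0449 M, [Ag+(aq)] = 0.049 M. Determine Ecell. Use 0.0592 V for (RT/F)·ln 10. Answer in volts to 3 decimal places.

The Ag⁺/Ag couple has the more positive E°, so it is the cathode; In³⁺/In is the anode.
The standard potential is +0.81 − (−0.34) = +1.15 V and the balanced reaction transfers n = 3 electrons.
Balancing gives 3 Ag+(aq) + In(s) → 3 Ag(s) + In3+(aq); hence Q = [In3+(aq)] / [Ag+(aq)]^3 = 382 (log Q = 2.582).
Applying E = E° − (RT ln10/nF)·log Q gives +1.15 − (0.0592/3)(2.582) = +1.099 V.

+1.099 V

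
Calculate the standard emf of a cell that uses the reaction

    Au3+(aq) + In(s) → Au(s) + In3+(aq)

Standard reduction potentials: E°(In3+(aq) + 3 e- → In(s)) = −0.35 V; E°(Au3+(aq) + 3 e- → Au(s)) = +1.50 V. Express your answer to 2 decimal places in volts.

+1.85 V

Au3+(aq) gains electrons, so the Au³⁺/Au couple is the cathode; the In³⁺/In couple is the anode.
E°cell = E°(cathode) − E°(anode) = +1.50 − (−0.35) = +1.85 V.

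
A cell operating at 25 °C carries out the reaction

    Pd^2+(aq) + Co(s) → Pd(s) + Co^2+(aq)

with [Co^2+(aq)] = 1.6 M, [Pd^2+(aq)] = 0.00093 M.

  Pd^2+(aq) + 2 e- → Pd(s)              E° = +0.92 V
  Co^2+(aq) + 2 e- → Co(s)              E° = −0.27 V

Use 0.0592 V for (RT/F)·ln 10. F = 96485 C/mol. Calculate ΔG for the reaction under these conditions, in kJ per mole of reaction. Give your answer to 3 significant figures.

−211 kJ/mol

E°cell = +0.92 − (−0.27) = +1.19 V; the balanced reaction transfers n = 2 electrons.
The reaction quotient is [Co^2+(aq)] / [Pd^2+(aq)] = 1.72×10^3; by Nernst, E = +1.19 − (0.0592/2)(3.236) = +1.0942 V.
Then ΔG = −nFE = −2 × 96485 × +1.0942 J/mol = −211 kJ/mol.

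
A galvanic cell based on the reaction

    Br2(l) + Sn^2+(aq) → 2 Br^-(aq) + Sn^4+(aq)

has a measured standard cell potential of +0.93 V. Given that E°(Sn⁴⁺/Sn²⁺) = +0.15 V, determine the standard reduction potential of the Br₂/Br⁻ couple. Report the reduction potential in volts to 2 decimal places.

+1.08 V

In the reaction as written the Br₂/Br⁻ couple is reduced (cathode) and Sn⁴⁺/Sn²⁺ is oxidized (anode), so E°cell = E°(Br₂/Br⁻) − E°(Sn⁴⁺/Sn²⁺).
E°(Br₂/Br⁻) = E°cell + E°(anode) = +0.93 + (+0.15) = +1.08 V.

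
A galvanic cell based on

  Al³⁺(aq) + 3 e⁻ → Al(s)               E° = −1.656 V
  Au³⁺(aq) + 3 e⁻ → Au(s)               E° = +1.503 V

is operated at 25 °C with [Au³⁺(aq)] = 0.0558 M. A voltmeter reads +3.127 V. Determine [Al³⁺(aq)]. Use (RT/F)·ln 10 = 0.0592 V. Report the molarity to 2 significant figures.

2.3 M

The Au³⁺/Au couple has the larger reduction potential, so it is the cathode: E°cell = +1.503 − (−1.656) = +3.159 V and n = 3.
Since E = E° − (0.0592/n)·log Q, log Q = n(E° − E)/0.0592 = 1.622.
For Au³⁺(aq) + Al(s) → Au(s) + Al³⁺(aq), the reaction quotient is Q = [Al³⁺(aq)] / [Au³⁺(aq)].
Solving for the unknown gives log [Al³⁺(aq)] = 0.369, so [Al³⁺(aq)] ≈ 2.3 M.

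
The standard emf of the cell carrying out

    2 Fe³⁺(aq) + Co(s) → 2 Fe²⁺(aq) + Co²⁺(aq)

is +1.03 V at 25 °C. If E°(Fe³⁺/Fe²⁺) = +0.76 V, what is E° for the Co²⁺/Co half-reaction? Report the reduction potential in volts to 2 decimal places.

In the reaction as written the Fe³⁺/Fe²⁺ couple is reduced (cathode) and Co²⁺/Co is oxidized (anode), so E°cell = E°(Fe³⁺/Fe²⁺) − E°(Co²⁺/Co).
E°(Co²⁺/Co) = E°(cathode) − E°cell = +0.76 − (+1.03) = −0.27 V.

−0.27 V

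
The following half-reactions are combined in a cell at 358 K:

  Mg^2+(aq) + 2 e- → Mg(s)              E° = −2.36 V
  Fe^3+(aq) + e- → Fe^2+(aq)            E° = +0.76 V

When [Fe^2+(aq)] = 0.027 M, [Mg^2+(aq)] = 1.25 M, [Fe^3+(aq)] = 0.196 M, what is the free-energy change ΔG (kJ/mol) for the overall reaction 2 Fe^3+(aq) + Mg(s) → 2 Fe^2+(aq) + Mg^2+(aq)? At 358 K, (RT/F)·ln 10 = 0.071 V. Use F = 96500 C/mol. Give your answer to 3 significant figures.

−613 kJ/mol

The standard cell potential is +0.76 − (−2.36) = +3.12 V, with n = 2 electrons in the balanced equation.
Q = ([Fe^2+(aq)]^2·[Mg^2+(aq)]) / [Fe^3+(aq)]^2 = 0.0237, so log Q = −1.625 and E = +3.12 − (0.071/2)(−1.625) = +3.1777 V.
Finally ΔG = −nFE = −(2)(96500 C/mol)(+3.1777 V) = −613 kJ/mol.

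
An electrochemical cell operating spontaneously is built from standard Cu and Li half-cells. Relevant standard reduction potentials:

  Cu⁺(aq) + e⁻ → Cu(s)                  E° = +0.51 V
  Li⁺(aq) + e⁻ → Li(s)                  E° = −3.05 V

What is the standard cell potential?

+3.56 V

Of the two couples in this cell, the one with the more positive reduction potential is reduced at the cathode: here that is Cu⁺/Cu (+0.51 V); Li⁺/Li (−3.05 V) is the anode.
E°cell = E°(cathode) − E°(anode) = +0.51 − (−3.05) = +3.56 V.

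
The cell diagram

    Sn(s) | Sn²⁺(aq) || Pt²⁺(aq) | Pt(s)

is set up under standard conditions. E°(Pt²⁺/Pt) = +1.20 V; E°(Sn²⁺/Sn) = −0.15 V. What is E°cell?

+1.35 V

By convention the left-hand electrode in cell notation is the anode (oxidation) and the right-hand electrode is the cathode (reduction).
E°cell = E°(right) − E°(left) = +1.20 − (−0.15) = +1.35 V.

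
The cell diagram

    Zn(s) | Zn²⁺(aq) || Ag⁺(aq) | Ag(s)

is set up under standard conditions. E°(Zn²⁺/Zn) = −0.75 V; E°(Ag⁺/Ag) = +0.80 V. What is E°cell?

+1.55 V

By convention the left-hand electrode in cell notation is the anode (oxidation) and the right-hand electrode is the cathode (reduction).
E°cell = E°(right) − E°(left) = +0.80 − (−0.75) = +1.55 V.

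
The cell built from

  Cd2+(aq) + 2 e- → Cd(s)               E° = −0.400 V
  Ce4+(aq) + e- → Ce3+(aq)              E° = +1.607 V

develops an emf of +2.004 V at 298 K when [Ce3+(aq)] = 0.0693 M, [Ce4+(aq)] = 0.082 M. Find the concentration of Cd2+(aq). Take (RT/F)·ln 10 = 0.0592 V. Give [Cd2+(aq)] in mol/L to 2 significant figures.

1.8 M

The Ce⁴⁺/Ce³⁺ couple has the larger reduction potential, so it is the cathode: E°cell = +1.607 − (−0.400) = +2.007 V and n = 2.
Since E = E° − (0.0592/n)·log Q, log Q = n(E° − E)/0.0592 = 0.101.
For 2 Ce4+(aq) + Cd(s) → 2 Ce3+(aq) + Cd2+(aq), the reaction quotient is Q = ([Ce3+(aq)]^2·[Cd2+(aq)]) / [Ce4+(aq)]^2.
Substituting the known concentrations and solving, log [Cd2+(aq)] = 0.247 and [Cd2+(aq)] = 1.8 M.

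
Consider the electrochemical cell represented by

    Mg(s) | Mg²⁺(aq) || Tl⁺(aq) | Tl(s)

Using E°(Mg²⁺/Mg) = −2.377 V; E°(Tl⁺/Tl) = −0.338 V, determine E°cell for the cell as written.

+2.039 V

By convention the left-hand electrode in cell notation is the anode (oxidation) and the right-hand electrode is the cathode (reduction).
E°cell = E°(right) − E°(left) = −0.338 − (−2.377) = +2.039 V.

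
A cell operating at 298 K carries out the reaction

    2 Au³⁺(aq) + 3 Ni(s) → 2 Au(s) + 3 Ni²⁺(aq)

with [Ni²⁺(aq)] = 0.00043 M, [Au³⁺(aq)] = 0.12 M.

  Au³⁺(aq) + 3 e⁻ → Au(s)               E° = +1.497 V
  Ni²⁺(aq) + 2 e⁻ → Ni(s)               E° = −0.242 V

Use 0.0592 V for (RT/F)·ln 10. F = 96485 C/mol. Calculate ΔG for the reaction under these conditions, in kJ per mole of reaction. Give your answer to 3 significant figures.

−1050 kJ/mol

With Au³⁺/Au reduced at the cathode, E°cell = +1.497 − (−0.242) = +1.739 V and n = 6.
Here Q = [Ni²⁺(aq)]^3 / [Au³⁺(aq)]^2 = 5.52×10^−9 (log Q = −8.258), giving E = +1.739 − (0.0592/6)·(−8.258) = +1.8205 V.
Finally ΔG = −nFE = −(6)(96485 C/mol)(+1.8205 V) = −1050 kJ/mol.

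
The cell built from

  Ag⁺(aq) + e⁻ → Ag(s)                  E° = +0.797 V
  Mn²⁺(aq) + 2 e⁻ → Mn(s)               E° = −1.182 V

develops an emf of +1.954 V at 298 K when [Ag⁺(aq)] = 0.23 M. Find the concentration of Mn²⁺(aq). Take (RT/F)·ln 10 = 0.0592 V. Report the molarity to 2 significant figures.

With Ag⁺/Ag at the cathode and Mn²⁺/Mn at the anode, E°cell = +0.797 − (−1.182) = +1.979 V (n = 2).
From the Nernst equation, log Q = n(E° − E)/0.0592 = 2·(+1.979 − (+1.954))/0.0592 = 0.845.
Balancing electrons gives 2 Ag⁺(aq) + Mn(s) → 2 Ag(s) + Mn²⁺(aq); thus Q = [Mn²⁺(aq)] / [Ag⁺(aq)]^2.
Solving for the unknown gives log [Mn²⁺(aq)] = −0.432, so [Mn²⁺(aq)] ≈ 0.37 M.

0.37 M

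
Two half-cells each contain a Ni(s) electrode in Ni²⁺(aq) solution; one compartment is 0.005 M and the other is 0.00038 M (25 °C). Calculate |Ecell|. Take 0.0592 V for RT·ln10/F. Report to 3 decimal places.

0.033 V

For a concentration cell E°cell = 0, since both electrodes use the same couple.
The compartment with the higher Ni²⁺(aq) concentration (0.005 M) acts as the cathode; ions are reduced there and produced at the dilute (0.00038 M) anode.
With n = 2, Ecell = −(0.0592/2)·log([dilute]/[conc]) = −(0.0592/2)·log(0.00038/0.005) = +0.033 V.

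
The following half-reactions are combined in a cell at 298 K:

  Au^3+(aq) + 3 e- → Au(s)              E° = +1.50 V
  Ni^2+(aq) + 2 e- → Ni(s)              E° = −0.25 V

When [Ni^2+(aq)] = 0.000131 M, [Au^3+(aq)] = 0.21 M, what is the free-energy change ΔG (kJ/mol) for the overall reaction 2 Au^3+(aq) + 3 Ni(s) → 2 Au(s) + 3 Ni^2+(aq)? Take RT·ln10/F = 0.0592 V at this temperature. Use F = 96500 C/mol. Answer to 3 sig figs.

With Au³⁺/Au reduced at the cathode, E°cell = +1.50 − (−0.25) = +1.75 V and n = 6.
Q = [Ni^2+(aq)]^3 / [Au^3+(aq)]^2 = 5.1×10^−11, so log Q = −10.293 and E = +1.75 − (0.0592/6)(−10.293) = +1.8516 V.
Then ΔG = −nFE = −6 × 96500 × +1.8516 J/mol = −1070 kJ/mol.

−1070 kJ/mol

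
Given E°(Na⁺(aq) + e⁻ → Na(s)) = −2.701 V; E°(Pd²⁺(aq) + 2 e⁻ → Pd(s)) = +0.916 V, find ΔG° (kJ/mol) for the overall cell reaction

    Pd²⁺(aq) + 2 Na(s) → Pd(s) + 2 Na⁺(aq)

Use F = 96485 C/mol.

−698 kJ/mol

In the reaction as written Pd²⁺(aq) is reduced, so the Pd²⁺/Pd couple is the cathode and Na⁺/Na is the anode.
E°cell = +0.916 − (−2.701) = +3.617 V; balancing electrons gives n = 2.
ΔG° = −nFE°cell = −(2)(96485)(+3.617) J/mol = −698 kJ/mol.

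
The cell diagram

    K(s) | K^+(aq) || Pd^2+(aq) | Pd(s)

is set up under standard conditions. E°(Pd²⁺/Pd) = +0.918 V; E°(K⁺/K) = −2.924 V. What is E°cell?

+3.842 V

By convention the left-hand electrode in cell notation is the anode (oxidation) and the right-hand electrode is the cathode (reduction).
E°cell = E°(right) − E°(left) = +0.918 − (−2.924) = +3.842 V.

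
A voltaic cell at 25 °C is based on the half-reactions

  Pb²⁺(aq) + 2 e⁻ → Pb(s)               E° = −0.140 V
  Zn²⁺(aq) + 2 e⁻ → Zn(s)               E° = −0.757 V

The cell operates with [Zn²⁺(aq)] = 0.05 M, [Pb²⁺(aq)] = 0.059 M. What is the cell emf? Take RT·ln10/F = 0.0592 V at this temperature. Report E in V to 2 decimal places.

+0.62 V

Pb²⁺/Pb is reduced (cathode, E° = −0.140 V) and Zn²⁺/Zn is oxidized (anode).
E°cell = E°cat − E°an = −0.140 − (−0.757) = +0.617 V; n = 2.
For the overall reaction Pb²⁺(aq) + Zn(s) → Pb(s) + Zn²⁺(aq), Q = [Zn²⁺(aq)] / [Pb²⁺(aq)] = 0.847, giving log Q = −0.072.
By the Nernst equation, E = +0.617 − (0.0592/2)·(−0.072) = +0.62 V.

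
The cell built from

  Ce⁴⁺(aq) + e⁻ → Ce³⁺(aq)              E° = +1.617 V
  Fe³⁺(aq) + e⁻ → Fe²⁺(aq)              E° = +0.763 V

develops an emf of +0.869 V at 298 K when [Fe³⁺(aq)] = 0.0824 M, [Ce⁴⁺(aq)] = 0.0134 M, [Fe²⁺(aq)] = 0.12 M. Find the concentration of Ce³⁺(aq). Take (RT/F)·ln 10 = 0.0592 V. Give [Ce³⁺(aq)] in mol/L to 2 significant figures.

0.011 M

The Ce⁴⁺/Ce³⁺ couple has the larger reduction potential, so it is the cathode: E°cell = +1.617 − (+0.763) = +0.854 V and n = 1.
From the Nernst equation, log Q = n(E° − E)/0.0592 = 1·(+0.854 − (+0.869))/0.0592 = −0.253.
The balanced reaction is Ce⁴⁺(aq) + Fe²⁺(aq) → Ce³⁺(aq) + Fe³⁺(aq), so Q = ([Ce³⁺(aq)]·[Fe³⁺(aq)]) / ([Ce⁴⁺(aq)]·[Fe²⁺(aq)]).
Substituting the known concentrations and solving, log [Ce³⁺(aq)] = −1.963 and [Ce³⁺(aq)] = 0.011 M.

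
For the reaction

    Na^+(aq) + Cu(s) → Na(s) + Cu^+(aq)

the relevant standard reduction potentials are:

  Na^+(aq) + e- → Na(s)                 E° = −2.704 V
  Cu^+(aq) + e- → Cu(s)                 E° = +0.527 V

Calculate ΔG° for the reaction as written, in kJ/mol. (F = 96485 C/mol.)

+312 kJ/mol

In the reaction as written Na^+(aq) is reduced, so the Na⁺/Na couple is the cathode and Cu⁺/Cu is the anode.
E°cell = −2.704 − (+0.527) = −3.231 V; balancing electrons gives n = 1.
ΔG° = −nFE°cell = −(1)(96485)(−3.231) J/mol = +312 kJ/mol.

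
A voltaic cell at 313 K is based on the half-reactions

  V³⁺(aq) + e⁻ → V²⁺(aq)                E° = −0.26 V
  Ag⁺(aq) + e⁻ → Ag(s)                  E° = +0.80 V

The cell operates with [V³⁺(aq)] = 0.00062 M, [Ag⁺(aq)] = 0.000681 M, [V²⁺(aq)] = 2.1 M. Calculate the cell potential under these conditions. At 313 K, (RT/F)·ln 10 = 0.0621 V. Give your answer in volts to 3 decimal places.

+1.083 V

The Ag⁺/Ag couple has the more positive E°, so it is the cathode; V³⁺/V²⁺ is the anode.
The standard potential is +0.80 − (−0.26) = +1.06 V and the balanced reaction transfers n = 1 electron.
For the overall reaction Ag⁺(aq) + V²⁺(aq) → Ag(s) + V³⁺(aq), Q = [V³⁺(aq)] / ([Ag⁺(aq)]·[V²⁺(aq)]) = 0.434, giving log Q = −0.363.
By the Nernst equation, E = +1.06 − (0.0621/1)·(−0.363) = +1.083 V.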